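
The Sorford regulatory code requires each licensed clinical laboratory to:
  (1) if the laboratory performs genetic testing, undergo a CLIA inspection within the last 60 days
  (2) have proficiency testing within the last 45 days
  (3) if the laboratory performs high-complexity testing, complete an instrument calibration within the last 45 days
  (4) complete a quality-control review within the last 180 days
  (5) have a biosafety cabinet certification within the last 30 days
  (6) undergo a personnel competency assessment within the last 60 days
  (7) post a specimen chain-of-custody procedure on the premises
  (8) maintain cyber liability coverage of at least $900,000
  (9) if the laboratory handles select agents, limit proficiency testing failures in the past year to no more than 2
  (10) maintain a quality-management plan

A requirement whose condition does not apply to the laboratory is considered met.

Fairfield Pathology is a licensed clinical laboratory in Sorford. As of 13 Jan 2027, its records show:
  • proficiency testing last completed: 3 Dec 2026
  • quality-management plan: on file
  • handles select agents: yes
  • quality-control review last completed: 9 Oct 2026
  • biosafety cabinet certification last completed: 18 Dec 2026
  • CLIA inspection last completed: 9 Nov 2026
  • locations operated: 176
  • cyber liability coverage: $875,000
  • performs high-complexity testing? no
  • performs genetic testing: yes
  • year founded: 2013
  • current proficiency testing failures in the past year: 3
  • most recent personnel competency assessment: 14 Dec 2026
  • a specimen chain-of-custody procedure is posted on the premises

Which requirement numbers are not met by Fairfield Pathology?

1. condition 'performs genetic testing' holds; CLIA inspection 65 days ago vs limit 60 → not met
2. proficiency testing 41 days ago vs limit 45 → met
3. condition 'performs high-complexity testing' does not hold → requirement n/a → met
4. quality-control review 96 days ago vs limit 180 → met
5. biosafety cabinet certification 26 days ago vs limit 30 → met
6. personnel competency assessment 30 days ago vs limit 60 → met
7. specimen chain-of-custody procedure present → met
8. cyber liability coverage $875,000 < $900,000 → not met
9. condition 'handles select agents' holds; proficiency testing failures in the past year 3 > 2 → not met
10. quality-management plan present → met
Not met: 1, 8, 9

1, 8, 9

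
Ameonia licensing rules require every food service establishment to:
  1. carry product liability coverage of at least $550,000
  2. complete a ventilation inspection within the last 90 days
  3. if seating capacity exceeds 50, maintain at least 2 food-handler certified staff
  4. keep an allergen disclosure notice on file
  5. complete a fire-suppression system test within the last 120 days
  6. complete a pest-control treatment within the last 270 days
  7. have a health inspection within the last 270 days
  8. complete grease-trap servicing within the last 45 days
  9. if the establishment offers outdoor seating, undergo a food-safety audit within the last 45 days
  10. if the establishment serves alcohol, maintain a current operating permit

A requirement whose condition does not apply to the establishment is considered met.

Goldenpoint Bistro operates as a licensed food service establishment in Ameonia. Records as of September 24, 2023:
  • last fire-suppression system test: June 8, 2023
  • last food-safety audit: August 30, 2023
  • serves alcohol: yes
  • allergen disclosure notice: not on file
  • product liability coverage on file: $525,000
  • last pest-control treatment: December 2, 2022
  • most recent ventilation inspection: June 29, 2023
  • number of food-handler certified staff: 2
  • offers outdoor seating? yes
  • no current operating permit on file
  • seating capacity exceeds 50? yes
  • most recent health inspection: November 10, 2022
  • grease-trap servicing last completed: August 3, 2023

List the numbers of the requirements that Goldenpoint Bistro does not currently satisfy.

1. product liability coverage $525,000 < $550,000 → not met
2. ventilation inspection 87 days ago vs limit 90 → met
3. condition 'seating capacity exceeds 50' holds; food-handler certified staff 2 ≥ 2 → met
4. allergen disclosure notice absent → not met
5. fire-suppression system test 108 days ago vs limit 120 → met
6. pest-control treatment 296 days ago vs limit 270 → not met
7. health inspection 318 days ago vs limit 270 → not met
8. grease-trap servicing 52 days ago vs limit 45 → not met
9. condition 'offers outdoor seating' holds; food-safety audit 25 days ago vs limit 45 → met
10. condition 'serves alcohol' holds; current operating permit absent → not met
Not met: 1, 4, 6, 7, 8, 10

1, 4, 6, 7, 8, 10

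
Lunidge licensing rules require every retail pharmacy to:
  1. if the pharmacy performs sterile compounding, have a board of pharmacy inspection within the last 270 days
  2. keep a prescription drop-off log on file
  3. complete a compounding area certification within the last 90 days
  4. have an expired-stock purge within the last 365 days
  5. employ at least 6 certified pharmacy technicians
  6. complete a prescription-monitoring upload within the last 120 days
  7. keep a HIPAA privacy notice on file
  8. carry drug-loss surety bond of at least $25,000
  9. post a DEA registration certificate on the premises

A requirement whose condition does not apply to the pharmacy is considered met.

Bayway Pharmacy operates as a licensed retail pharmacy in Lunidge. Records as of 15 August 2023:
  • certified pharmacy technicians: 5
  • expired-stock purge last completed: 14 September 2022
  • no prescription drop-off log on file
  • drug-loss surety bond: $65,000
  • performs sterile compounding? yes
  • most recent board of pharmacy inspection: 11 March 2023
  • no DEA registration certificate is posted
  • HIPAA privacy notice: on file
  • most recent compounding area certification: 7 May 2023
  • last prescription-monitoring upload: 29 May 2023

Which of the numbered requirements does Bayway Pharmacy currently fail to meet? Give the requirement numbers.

2, 3, 5, 9

1. condition 'performs sterile compounding' holds; board of pharmacy inspection 157 days ago vs limit 270 → met
2. prescription drop-off log absent → not met
3. compounding area certification 100 days ago vs limit 90 → not met
4. expired-stock purge 335 days ago vs limit 365 → met
5. certified pharmacy technicians 5 < 6 → not met
6. prescription-monitoring upload 78 days ago vs limit 120 → met
7. HIPAA privacy notice present → met
8. drug-loss surety bond $65,000 ≥ $25,000 → met
9. DEA registration certificate absent → not met
Not met: 2, 3, 5, 9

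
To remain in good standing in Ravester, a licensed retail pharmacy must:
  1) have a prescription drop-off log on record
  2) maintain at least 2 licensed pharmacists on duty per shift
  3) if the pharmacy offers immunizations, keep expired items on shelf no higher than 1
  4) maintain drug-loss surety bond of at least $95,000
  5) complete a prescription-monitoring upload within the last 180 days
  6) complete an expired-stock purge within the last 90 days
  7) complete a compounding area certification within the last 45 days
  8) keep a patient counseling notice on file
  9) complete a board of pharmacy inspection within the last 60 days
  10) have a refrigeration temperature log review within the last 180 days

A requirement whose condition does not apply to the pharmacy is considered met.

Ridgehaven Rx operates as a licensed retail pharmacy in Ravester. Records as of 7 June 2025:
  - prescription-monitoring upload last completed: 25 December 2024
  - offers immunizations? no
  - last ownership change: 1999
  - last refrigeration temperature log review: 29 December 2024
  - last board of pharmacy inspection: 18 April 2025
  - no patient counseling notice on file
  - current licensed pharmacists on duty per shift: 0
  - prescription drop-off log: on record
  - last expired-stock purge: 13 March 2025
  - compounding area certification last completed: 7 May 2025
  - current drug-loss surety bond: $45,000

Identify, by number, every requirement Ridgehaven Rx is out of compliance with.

2, 4, 8

1. prescription drop-off log present → met
2. licensed pharmacists on duty per shift 0 < 2 → not met
3. condition 'offers immunizations' does not hold → requirement n/a → met
4. drug-loss surety bond $45,000 < $95,000 → not met
5. prescription-monitoring upload 164 days ago vs limit 180 → met
6. expired-stock purge 86 days ago vs limit 90 → met
7. compounding area certification 31 days ago vs limit 45 → met
8. patient counseling notice absent → not met
9. board of pharmacy inspection 50 days ago vs limit 60 → met
10. refrigeration temperature log review 160 days ago vs limit 180 → met
Not met: 2, 4, 8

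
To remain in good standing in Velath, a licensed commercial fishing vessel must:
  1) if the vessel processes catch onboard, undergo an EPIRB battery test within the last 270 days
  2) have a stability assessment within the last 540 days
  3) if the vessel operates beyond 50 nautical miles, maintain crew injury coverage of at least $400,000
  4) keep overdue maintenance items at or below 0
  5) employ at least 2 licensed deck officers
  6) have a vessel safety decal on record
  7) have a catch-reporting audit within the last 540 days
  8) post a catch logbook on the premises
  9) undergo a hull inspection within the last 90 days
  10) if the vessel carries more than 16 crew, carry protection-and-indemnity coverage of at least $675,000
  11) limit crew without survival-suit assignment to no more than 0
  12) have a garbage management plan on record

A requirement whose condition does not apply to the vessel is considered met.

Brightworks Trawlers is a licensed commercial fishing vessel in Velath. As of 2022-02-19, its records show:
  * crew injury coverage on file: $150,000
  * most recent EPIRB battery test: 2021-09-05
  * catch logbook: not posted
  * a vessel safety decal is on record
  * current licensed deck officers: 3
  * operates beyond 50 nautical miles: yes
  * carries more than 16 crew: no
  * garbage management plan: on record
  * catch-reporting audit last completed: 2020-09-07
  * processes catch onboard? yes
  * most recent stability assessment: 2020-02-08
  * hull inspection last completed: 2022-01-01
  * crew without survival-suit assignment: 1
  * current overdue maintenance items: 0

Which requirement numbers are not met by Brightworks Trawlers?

1. condition 'processes catch onboard' holds; EPIRB battery test 167 days ago vs limit 270 → met
2. stability assessment 742 days ago vs limit 540 → not met
3. condition 'operates beyond 50 nautical miles' holds; crew injury coverage $150,000 < $400,000 → not met
4. overdue maintenance items 0 ≤ 0 → met
5. licensed deck officers 3 ≥ 2 → met
6. vessel safety decal present → met
7. catch-reporting audit 530 days ago vs limit 540 → met
8. catch logbook absent → not met
9. hull inspection 49 days ago vs limit 90 → met
10. condition 'carries more than 16 crew' does not hold → requirement n/a → met
11. crew without survival-suit assignment 1 > 0 → not met
12. garbage management plan present → met
Not met: 2, 3, 8, 11

2, 3, 8, 11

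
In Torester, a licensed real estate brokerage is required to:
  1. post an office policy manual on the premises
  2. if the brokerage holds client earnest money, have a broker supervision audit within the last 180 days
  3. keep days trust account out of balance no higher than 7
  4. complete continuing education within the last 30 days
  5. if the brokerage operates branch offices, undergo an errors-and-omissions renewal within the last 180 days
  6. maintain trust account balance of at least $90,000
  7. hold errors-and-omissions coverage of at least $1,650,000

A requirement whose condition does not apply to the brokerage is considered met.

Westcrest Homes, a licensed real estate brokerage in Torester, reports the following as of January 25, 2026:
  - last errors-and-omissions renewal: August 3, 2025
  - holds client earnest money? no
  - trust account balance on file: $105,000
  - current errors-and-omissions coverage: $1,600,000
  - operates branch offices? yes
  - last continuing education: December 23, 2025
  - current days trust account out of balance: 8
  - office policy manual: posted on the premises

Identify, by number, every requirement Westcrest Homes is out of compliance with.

3, 4, 7

1. office policy manual present → met
2. condition 'holds client earnest money' does not hold → requirement n/a → met
3. days trust account out of balance 8 > 7 → not met
4. continuing education 33 days ago vs limit 30 → not met
5. condition 'operates branch offices' holds; errors-and-omissions renewal 175 days ago vs limit 180 → met
6. trust account balance $105,000 ≥ $90,000 → met
7. errors-and-omissions coverage $1,600,000 < $1,650,000 → not met
Not met: 3, 4, 7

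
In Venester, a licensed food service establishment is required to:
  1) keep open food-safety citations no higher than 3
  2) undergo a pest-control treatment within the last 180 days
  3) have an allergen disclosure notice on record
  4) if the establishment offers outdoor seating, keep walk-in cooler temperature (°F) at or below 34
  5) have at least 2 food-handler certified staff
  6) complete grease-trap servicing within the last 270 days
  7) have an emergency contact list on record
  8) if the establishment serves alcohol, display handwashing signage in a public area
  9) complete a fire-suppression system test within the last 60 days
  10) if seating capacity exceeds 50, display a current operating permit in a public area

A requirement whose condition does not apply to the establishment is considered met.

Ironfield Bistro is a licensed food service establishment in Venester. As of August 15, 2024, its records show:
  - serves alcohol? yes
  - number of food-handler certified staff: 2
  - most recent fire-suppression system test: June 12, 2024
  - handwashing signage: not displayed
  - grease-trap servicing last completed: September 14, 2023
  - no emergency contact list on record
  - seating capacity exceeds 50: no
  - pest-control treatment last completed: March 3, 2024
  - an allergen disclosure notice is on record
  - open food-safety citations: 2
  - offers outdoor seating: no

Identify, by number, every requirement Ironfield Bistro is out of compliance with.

1. open food-safety citations 2 ≤ 3 → met
2. pest-control treatment 165 days ago vs limit 180 → met
3. allergen disclosure notice present → met
4. condition 'offers outdoor seating' does not hold → requirement n/a → met
5. food-handler certified staff 2 ≥ 2 → met
6. grease-trap servicing 336 days ago vs limit 270 → not met
7. emergency contact list absent → not met
8. condition 'serves alcohol' holds; handwashing signage absent → not met
9. fire-suppression system test 64 days ago vs limit 60 → not met
10. condition 'seating capacity exceeds 50' does not hold → requirement n/a → met
Not met: 6, 7, 8, 9

6, 7, 8, 9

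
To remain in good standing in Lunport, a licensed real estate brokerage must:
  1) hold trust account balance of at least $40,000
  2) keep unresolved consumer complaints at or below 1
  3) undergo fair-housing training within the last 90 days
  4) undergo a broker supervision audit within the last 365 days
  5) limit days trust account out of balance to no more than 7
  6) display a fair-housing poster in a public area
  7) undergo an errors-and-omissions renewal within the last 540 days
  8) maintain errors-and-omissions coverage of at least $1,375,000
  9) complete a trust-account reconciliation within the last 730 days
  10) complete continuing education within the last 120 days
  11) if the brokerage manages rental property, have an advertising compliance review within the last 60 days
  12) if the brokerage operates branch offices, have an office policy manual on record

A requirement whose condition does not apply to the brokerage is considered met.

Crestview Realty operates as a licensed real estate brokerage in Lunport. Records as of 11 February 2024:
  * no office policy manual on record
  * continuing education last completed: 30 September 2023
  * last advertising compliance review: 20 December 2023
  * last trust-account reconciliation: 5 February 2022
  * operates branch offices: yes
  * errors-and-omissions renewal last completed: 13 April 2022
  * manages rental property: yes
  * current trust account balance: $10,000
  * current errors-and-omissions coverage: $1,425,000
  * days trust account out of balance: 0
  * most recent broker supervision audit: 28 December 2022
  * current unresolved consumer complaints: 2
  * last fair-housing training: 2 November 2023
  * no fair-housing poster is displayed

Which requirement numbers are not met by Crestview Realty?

1, 2, 3, 4, 6, 7, 9, 10, 12

1. trust account balance $10,000 < $40,000 → not met
2. unresolved consumer complaints 2 > 1 → not met
3. fair-housing training 101 days ago vs limit 90 → not met
4. broker supervision audit 410 days ago vs limit 365 → not met
5. days trust account out of balance 0 ≤ 7 → met
6. fair-housing poster absent → not met
7. errors-and-omissions renewal 669 days ago vs limit 540 → not met
8. errors-and-omissions coverage $1,425,000 ≥ $1,375,000 → met
9. trust-account reconciliation 736 days ago vs limit 730 → not met
10. continuing education 134 days ago vs limit 120 → not met
11. condition 'manages rental property' holds; advertising compliance review 53 days ago vs limit 60 → met
12. condition 'operates branch offices' holds; office policy manual absent → not met
Not met: 1, 2, 3, 4, 6, 7, 9, 10, 12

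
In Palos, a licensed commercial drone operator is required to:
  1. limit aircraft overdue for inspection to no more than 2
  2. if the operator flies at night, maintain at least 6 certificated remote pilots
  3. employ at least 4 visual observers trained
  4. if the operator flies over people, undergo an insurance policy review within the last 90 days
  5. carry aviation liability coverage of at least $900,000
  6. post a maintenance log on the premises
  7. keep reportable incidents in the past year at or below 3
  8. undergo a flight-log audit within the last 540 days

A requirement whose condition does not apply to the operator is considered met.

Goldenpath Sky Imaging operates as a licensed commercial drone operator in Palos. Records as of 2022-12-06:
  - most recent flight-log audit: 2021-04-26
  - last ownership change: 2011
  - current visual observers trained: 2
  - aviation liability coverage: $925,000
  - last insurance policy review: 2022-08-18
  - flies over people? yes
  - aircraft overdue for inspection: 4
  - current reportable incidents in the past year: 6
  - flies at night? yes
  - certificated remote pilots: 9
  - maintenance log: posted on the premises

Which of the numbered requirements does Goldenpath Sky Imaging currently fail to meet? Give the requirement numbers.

1. aircraft overdue for inspection 4 > 2 → not met
2. condition 'flies at night' holds; certificated remote pilots 9 ≥ 6 → met
3. visual observers trained 2 < 4 → not met
4. condition 'flies over people' holds; insurance policy review 110 days ago vs limit 90 → not met
5. aviation liability coverage $925,000 ≥ $900,000 → met
6. maintenance log present → met
7. reportable incidents in the past year 6 > 3 → not met
8. flight-log audit 589 days ago vs limit 540 → not met
Not met: 1, 3, 4, 7, 8

1, 3, 4, 7, 8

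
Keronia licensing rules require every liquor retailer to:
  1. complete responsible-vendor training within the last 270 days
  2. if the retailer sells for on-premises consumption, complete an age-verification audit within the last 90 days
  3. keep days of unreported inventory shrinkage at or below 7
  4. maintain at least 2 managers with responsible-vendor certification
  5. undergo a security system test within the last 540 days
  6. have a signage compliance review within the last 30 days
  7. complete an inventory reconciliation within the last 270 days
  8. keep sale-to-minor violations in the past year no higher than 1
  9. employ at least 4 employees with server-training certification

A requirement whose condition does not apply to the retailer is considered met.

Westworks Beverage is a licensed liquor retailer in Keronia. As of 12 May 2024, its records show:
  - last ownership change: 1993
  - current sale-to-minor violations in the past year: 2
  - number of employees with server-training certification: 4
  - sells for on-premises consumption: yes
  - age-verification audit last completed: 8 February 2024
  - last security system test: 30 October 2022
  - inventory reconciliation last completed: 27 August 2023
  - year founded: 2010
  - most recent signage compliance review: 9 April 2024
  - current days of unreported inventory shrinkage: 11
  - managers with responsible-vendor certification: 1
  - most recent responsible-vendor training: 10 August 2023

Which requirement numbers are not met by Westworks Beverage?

1, 2, 3, 4, 5, 6, 8

1. responsible-vendor training 276 days ago vs limit 270 → not met
2. condition 'sells for on-premises consumption' holds; age-verification audit 94 days ago vs limit 90 → not met
3. days of unreported inventory shrinkage 11 > 7 → not met
4. managers with responsible-vendor certification 1 < 2 → not met
5. security system test 560 days ago vs limit 540 → not met
6. signage compliance review 33 days ago vs limit 30 → not met
7. inventory reconciliation 259 days ago vs limit 270 → met
8. sale-to-minor violations in the past year 2 > 1 → not met
9. employees with server-training certification 4 ≥ 4 → met
Not met: 1, 2, 3, 4, 5, 6, 8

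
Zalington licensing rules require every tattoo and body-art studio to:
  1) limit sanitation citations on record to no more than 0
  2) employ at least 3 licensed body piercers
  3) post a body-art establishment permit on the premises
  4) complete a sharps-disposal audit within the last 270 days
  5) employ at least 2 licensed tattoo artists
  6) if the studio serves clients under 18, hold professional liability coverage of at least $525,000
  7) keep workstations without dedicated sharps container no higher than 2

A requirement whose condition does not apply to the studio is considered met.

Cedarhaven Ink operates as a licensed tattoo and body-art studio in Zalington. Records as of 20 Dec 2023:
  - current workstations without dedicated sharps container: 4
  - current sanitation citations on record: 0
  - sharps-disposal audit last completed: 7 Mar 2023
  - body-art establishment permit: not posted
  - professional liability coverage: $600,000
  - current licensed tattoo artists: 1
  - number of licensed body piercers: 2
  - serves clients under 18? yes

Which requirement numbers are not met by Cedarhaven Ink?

1. sanitation citations on record 0 ≤ 0 → met
2. licensed body piercers 2 < 3 → not met
3. body-art establishment permit absent → not met
4. sharps-disposal audit 288 days ago vs limit 270 → not met
5. licensed tattoo artists 1 < 2 → not met
6. condition 'serves clients under 18' holds; professional liability coverage $600,000 ≥ $525,000 → met
7. workstations without dedicated sharps container 4 > 2 → not met
Not met: 2, 3, 4, 5, 7

2, 3, 4, 5, 7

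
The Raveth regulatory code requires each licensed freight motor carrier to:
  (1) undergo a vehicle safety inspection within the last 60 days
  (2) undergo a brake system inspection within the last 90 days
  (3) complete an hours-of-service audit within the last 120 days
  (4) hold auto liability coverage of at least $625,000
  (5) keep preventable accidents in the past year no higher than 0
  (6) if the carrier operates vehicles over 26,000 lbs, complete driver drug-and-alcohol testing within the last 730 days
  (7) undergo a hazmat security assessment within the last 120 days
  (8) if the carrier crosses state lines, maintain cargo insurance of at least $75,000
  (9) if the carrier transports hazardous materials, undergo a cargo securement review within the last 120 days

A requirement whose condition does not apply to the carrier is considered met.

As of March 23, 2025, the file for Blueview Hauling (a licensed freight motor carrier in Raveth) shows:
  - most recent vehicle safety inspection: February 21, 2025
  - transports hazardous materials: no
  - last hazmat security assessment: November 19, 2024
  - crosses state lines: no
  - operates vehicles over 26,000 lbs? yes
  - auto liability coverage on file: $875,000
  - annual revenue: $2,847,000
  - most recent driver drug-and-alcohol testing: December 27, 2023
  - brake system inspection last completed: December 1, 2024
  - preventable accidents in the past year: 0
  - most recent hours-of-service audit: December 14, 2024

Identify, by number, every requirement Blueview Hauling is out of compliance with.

1. vehicle safety inspection 30 days ago vs limit 60 → met
2. brake system inspection 112 days ago vs limit 90 → not met
3. hours-of-service audit 99 days ago vs limit 120 → met
4. auto liability coverage $875,000 ≥ $625,000 → met
5. preventable accidents in the past year 0 ≤ 0 → met
6. condition 'operates vehicles over 26,000 lbs' holds; driver drug-and-alcohol testing 452 days ago vs limit 730 → met
7. hazmat security assessment 124 days ago vs limit 120 → not met
8. condition 'crosses state lines' does not hold → requirement n/a → met
9. condition 'transports hazardous materials' does not hold → requirement n/a → met
Not met: 2, 7

2, 7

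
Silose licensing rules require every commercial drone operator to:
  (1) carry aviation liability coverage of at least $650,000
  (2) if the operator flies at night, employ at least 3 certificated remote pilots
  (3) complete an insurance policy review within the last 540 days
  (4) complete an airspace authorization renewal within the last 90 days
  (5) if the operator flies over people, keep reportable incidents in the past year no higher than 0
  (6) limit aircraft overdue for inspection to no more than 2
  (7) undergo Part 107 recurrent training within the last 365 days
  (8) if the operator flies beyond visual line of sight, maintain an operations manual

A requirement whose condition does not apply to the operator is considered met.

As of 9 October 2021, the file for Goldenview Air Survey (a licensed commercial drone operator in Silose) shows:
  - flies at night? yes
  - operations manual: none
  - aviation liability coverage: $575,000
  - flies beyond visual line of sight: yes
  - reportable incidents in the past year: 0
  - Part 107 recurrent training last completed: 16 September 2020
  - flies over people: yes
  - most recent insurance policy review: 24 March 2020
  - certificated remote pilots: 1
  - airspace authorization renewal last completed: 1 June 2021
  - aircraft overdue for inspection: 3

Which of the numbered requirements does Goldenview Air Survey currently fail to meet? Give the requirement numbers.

1, 2, 3, 4, 6, 7, 8

1. aviation liability coverage $575,000 < $650,000 → not met
2. condition 'flies at night' holds; certificated remote pilots 1 < 3 → not met
3. insurance policy review 564 days ago vs limit 540 → not met
4. airspace authorization renewal 130 days ago vs limit 90 → not met
5. condition 'flies over people' holds; reportable incidents in the past year 0 ≤ 0 → met
6. aircraft overdue for inspection 3 > 2 → not met
7. Part 107 recurrent training 388 days ago vs limit 365 → not met
8. condition 'flies beyond visual line of sight' holds; operations manual absent → not met
Not met: 1, 2, 3, 4, 6, 7, 8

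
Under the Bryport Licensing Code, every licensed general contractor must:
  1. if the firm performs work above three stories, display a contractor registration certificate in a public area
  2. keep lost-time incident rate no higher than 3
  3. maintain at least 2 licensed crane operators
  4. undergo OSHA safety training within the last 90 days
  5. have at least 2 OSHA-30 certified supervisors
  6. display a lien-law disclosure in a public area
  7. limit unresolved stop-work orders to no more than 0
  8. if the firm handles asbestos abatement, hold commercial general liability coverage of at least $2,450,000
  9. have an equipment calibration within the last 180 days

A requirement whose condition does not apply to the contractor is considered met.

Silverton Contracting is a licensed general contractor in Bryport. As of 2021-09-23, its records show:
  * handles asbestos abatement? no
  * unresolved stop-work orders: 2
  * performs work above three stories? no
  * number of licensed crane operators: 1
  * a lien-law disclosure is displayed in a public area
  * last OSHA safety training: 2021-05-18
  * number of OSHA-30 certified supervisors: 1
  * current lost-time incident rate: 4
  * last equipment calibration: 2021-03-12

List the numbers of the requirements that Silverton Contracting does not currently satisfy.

1. condition 'performs work above three stories' does not hold → requirement n/a → met
2. lost-time incident rate 4 > 3 → not met
3. licensed crane operators 1 < 2 → not met
4. OSHA safety training 128 days ago vs limit 90 → not met
5. OSHA-30 certified supervisors 1 < 2 → not met
6. lien-law disclosure present → met
7. unresolved stop-work orders 2 > 0 → not met
8. condition 'handles asbestos abatement' does not hold → requirement n/a → met
9. equipment calibration 195 days ago vs limit 180 → not met
Not met: 2, 3, 4, 5, 7, 9

2, 3, 4, 5, 7, 9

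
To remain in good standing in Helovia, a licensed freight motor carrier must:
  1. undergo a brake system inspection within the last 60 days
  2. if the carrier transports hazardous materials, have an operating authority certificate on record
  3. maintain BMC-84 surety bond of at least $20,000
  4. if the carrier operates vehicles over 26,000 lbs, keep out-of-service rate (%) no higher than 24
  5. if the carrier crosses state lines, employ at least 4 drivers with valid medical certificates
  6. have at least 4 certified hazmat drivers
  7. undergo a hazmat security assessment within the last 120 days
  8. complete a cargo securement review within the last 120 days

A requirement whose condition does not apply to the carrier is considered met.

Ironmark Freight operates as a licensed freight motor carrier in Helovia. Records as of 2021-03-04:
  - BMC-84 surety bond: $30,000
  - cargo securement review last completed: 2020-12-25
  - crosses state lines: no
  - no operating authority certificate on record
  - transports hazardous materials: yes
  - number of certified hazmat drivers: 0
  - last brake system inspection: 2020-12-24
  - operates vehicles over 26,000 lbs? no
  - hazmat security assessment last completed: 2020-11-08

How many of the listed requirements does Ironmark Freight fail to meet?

1. brake system inspection 70 days ago vs limit 60 → not met
2. condition 'transports hazardous materials' holds; operating authority certificate absent → not met
3. BMC-84 surety bond $30,000 ≥ $20,000 → met
4. condition 'operates vehicles over 26,000 lbs' does not hold → requirement n/a → met
5. condition 'crosses state lines' does not hold → requirement n/a → met
6. certified hazmat drivers 0 < 4 → not met
7. hazmat security assessment 116 days ago vs limit 120 → met
8. cargo securement review 69 days ago vs limit 120 → met
Not met: 3 of 8

3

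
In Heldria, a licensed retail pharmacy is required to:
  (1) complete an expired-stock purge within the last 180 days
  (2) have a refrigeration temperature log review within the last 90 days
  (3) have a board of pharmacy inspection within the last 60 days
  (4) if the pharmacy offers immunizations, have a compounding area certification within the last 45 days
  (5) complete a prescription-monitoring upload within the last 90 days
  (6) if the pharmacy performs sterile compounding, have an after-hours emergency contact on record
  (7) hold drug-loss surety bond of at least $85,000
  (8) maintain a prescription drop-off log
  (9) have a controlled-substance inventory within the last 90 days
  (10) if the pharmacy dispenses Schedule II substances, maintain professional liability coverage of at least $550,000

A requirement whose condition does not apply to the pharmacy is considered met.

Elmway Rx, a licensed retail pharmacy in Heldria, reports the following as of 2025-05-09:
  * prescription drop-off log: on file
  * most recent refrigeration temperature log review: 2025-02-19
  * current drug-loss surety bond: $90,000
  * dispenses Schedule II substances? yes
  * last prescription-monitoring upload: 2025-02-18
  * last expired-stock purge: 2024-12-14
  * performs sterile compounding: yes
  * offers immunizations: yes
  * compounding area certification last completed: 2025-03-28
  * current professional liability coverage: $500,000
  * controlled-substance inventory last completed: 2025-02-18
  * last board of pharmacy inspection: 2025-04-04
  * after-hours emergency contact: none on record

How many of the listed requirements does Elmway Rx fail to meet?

2

1. expired-stock purge 146 days ago vs limit 180 → met
2. refrigeration temperature log review 79 days ago vs limit 90 → met
3. board of pharmacy inspection 35 days ago vs limit 60 → met
4. condition 'offers immunizations' holds; compounding area certification 42 days ago vs limit 45 → met
5. prescription-monitoring upload 80 days ago vs limit 90 → met
6. condition 'performs sterile compounding' holds; after-hours emergency contact absent → not met
7. drug-loss surety bond $90,000 ≥ $85,000 → met
8. prescription drop-off log present → met
9. controlled-substance inventory 80 days ago vs limit 90 → met
10. condition 'dispenses Schedule II substances' holds; professional liability coverage $500,000 < $550,000 → not met
Not met: 2 of 10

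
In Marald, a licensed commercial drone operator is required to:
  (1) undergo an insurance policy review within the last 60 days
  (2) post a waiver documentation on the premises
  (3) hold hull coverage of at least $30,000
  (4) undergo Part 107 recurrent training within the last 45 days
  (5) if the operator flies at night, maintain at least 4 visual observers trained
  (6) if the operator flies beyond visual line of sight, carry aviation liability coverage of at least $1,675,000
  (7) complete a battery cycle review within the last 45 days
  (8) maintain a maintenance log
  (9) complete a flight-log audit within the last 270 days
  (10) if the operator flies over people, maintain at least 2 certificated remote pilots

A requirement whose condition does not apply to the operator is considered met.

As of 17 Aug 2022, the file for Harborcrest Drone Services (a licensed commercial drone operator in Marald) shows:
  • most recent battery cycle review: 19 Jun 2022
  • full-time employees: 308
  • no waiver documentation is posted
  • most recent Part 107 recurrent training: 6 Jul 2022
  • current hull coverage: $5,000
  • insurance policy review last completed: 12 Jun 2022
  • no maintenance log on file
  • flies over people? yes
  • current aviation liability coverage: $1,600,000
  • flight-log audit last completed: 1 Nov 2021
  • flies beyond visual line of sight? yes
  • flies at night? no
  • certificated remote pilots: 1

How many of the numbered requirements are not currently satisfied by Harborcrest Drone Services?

1. insurance policy review 66 days ago vs limit 60 → not met
2. waiver documentation absent → not met
3. hull coverage $5,000 < $30,000 → not met
4. Part 107 recurrent training 42 days ago vs limit 45 → met
5. condition 'flies at night' does not hold → requirement n/a → met
6. condition 'flies beyond visual line of sight' holds; aviation liability coverage $1,600,000 < $1,675,000 → not met
7. battery cycle review 59 days ago vs limit 45 → not met
8. maintenance log absent → not met
9. flight-log audit 289 days ago vs limit 270 → not met
10. condition 'flies over people' holds; certificated remote pilots 1 < 2 → not met
Not met: 8 of 10

8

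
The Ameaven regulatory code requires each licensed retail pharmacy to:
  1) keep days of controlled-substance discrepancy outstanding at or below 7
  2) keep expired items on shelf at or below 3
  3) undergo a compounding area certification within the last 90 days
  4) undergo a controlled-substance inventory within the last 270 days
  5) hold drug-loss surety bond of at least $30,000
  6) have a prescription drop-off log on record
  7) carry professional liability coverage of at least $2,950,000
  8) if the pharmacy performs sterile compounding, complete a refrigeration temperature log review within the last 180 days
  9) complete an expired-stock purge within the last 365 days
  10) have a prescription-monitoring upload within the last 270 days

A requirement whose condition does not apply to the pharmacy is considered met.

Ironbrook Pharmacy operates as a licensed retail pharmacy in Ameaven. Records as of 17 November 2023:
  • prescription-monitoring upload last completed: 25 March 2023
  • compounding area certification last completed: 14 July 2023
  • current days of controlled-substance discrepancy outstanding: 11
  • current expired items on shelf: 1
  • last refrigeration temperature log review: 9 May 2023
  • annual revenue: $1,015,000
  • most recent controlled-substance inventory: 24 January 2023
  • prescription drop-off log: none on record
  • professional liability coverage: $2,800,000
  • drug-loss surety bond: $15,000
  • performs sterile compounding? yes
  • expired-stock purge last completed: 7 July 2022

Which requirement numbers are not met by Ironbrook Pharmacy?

1. days of controlled-substance discrepancy outstanding 11 > 7 → not met
2. expired items on shelf 1 ≤ 3 → met
3. compounding area certification 126 days ago vs limit 90 → not met
4. controlled-substance inventory 297 days ago vs limit 270 → not met
5. drug-loss surety bond $15,000 < $30,000 → not met
6. prescription drop-off log absent → not met
7. professional liability coverage $2,800,000 < $2,950,000 → not met
8. condition 'performs sterile compounding' holds; refrigeration temperature log review 192 days ago vs limit 180 → not met
9. expired-stock purge 498 days ago vs limit 365 → not met
10. prescription-monitoring upload 237 days ago vs limit 270 → met
Not met: 1, 3, 4, 5, 6, 7, 8, 9

1, 3, 4, 5, 6, 7, 8, 9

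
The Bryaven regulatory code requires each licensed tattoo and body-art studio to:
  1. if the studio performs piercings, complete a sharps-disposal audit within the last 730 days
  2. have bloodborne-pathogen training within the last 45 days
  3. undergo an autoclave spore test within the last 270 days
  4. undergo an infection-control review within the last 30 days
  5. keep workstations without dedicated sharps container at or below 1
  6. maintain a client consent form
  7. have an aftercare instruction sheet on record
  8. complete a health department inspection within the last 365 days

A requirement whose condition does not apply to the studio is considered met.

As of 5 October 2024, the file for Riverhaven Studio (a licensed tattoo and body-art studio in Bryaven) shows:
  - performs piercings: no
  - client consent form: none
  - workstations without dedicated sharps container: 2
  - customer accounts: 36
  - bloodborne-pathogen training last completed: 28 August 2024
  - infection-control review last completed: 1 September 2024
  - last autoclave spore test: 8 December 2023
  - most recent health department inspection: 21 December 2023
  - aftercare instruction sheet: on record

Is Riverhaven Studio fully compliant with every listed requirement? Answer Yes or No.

No

1. condition 'performs piercings' does not hold → requirement n/a → met
2. bloodborne-pathogen training 38 days ago vs limit 45 → met
3. autoclave spore test 302 days ago vs limit 270 → not met
4. infection-control review 34 days ago vs limit 30 → not met
5. workstations without dedicated sharps container 2 > 1 → not met
6. client consent form absent → not met
7. aftercare instruction sheet present → met
8. health department inspection 289 days ago vs limit 365 → met
Not met: 3, 4, 5, 6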